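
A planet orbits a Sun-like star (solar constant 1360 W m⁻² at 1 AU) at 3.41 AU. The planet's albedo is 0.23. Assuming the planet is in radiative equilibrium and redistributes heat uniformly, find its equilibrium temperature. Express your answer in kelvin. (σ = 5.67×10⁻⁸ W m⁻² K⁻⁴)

Flux at 3.41 AU: S = 1360/3.41² = 117 W m⁻².
Energy balance: absorbed = emitted ⇒ πR²·S(1−A) = 4πR²·σT_eq⁴, so T_eq⁴ = S(1−A)/(4σ).
T_eq = [117 × 0.77 / (4 × 5.67×10⁻⁸)]^(1/4) = (3.97×10⁸)^(1/4) = 141 K.

T_eq ≈ 141 K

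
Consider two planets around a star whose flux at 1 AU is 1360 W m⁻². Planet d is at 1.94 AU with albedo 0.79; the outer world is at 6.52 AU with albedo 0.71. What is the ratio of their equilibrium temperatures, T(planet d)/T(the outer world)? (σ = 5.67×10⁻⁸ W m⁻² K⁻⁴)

T₁/T₂ ≈ 1.691

T_eq = [S₀(1−A)/(4σd²)]^(1/4), so T ∝ (1−A)^(1/4) / √d.
T₁ = [1360×0.21/(4×5.67×10⁻⁸×1.94²)]^(1/4) = 135.25 K.
T₂ = [1360×0.29/(4×5.67×10⁻⁸×6.52²)]^(1/4) = 79.97 K.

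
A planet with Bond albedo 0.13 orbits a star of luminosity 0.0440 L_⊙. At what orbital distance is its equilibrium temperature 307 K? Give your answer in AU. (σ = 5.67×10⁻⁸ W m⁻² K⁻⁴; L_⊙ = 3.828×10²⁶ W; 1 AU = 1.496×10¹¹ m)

L = 0.0440 × 3.828×10²⁶ = 1.68×10²⁵ W.
From T_eq⁴ = L(1−A)/(16πσd²): d = √[L(1−A)/(16πσT_eq⁴)].
d = √[1.68×10²⁵ × 0.87 / (16π × 5.67×10⁻⁸ × (307)⁴)] = 2.41×10¹⁰ m = 0.161 AU.

d ≈ 0.161 AU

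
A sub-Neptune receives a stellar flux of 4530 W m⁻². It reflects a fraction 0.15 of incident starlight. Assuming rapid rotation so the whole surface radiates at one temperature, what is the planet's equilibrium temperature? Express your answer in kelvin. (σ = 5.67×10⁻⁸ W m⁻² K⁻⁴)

Energy balance: absorbed = emitted ⇒ πR²·S(1−A) = 4πR²·σT_eq⁴, so T_eq⁴ = S(1−A)/(4σ).
T_eq = [4530 × 0.85 / (4 × 5.67×10⁻⁸)]^(1/4) = (1.70×10¹⁰)^(1/4) = 361 K.

T_eq ≈ 361 K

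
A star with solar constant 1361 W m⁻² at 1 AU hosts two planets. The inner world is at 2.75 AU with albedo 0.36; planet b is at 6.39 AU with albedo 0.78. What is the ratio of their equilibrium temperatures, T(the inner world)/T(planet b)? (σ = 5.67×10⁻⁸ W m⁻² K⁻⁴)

T_eq = [S₀(1−A)/(4σd²)]^(1/4), so T ∝ (1−A)^(1/4) / √d.
T₁ = [1361×0.64/(4×5.67×10⁻⁸×2.75²)]^(1/4) = 150.12 K.
T₂ = [1361×0.22/(4×5.67×10⁻⁸×6.39²)]^(1/4) = 75.41 K.

T₁/T₂ ≈ 1.991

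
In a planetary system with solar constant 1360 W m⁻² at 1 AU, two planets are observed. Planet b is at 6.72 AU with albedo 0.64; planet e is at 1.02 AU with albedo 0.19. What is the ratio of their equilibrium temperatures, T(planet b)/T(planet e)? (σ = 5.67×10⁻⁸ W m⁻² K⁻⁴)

T₁/T₂ ≈ 0.318

T_eq = [S₀(1−A)/(4σd²)]^(1/4), so T ∝ (1−A)^(1/4) / √d.
T₁ = [1360×0.36/(4×5.67×10⁻⁸×6.72²)]^(1/4) = 83.15 K.
T₂ = [1360×0.81/(4×5.67×10⁻⁸×1.02²)]^(1/4) = 261.39 K.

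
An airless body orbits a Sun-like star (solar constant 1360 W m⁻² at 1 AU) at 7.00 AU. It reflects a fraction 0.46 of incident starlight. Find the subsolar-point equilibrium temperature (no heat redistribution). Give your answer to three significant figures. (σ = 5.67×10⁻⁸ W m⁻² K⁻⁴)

T_ss ≈ 128 K

Flux at 7.00 AU: S = 1360/7.00² = 27.8 W m⁻².
At the subsolar point the surface absorbs S(1−A) and emits σT⁴ per unit area — no factor of 4, since only the local patch is in balance.
T = [27.8 × 0.54 / 5.67×10⁻⁸]^(1/4) = (2.64×10⁸)^(1/4) = 128 K.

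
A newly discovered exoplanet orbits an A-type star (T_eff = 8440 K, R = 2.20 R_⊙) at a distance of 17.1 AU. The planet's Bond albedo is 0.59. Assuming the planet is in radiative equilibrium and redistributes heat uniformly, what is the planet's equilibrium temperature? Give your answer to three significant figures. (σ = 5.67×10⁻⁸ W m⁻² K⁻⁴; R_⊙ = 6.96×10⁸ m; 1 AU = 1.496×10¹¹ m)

T_eq ≈ 117 K

R_⋆ = 2.20 × 6.96×10⁸ = 1.53×10⁹ m.
d = 17.1 AU = 2.56×10¹² m.
L = 4πR_⋆²σT_⋆⁴ = 4π(1.53×10⁹)² × 5.67×10⁻⁸ × (8440)⁴ = 8.48×10²⁷ W.
S = L/(4πd²) = 103 W m⁻².
Energy balance: absorbed = emitted ⇒ πR²·S(1−A) = 4πR²·σT_eq⁴, so T_eq⁴ = S(1−A)/(4σ).
T_eq = [103 × 0.41 / (4 × 5.67×10⁻⁸)]^(1/4) = (1.86×10⁸)^(1/4) = 117 K.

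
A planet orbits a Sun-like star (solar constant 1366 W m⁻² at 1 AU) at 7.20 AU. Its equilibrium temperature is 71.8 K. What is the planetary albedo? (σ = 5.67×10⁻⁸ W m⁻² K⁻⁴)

A ≈ 0.77

Flux at 7.20 AU: S = 1366/7.20² = 26.4 W m⁻².
From T_eq⁴ = S(1−A)/(4σ): 1−A = 4σT_eq⁴/S.
1−A = 4 × 5.67×10⁻⁸ × (71.8)⁴ / 26.4 = 0.229.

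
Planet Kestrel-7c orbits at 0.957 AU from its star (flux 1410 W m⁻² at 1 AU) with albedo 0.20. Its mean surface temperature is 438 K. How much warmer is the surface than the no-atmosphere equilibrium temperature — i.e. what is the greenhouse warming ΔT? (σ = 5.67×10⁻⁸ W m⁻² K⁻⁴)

S = 1410/0.957² = 1540 W m⁻².
T_eq = [S(1−A)/(4σ)]^(1/4) = [1540×0.80/(4×5.67×10⁻⁸)]^(1/4) = 271.5 K.
ΔT = T_surf − T_eq = 438 − 271.5.

ΔT ≈ 166.5 K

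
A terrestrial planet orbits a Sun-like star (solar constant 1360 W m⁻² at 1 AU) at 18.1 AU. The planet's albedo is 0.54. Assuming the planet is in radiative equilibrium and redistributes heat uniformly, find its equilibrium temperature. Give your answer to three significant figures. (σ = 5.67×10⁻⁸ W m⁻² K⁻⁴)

T_eq ≈ 53.9 K

Flux at 18.1 AU: S = 1360/18.1² = 4.15 W m⁻².
Energy balance: absorbed = emitted ⇒ πR²·S(1−A) = 4πR²·σT_eq⁴, so T_eq⁴ = S(1−A)/(4σ).
T_eq = [4.15 × 0.46 / (4 × 5.67×10⁻⁸)]^(1/4) = (8.42×10⁶)^(1/4) = 53.9 K.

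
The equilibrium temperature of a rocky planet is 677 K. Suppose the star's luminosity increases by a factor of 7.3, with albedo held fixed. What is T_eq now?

T_eq ≈ 1110 K

T_eq ∝ L^(1/4) · d^(−1/2).
T′ = 677 × 7.3^(1/4) = 1110 K.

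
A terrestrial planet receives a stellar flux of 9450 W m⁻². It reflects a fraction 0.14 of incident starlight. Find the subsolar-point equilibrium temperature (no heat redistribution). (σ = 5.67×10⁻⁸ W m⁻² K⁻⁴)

At the subsolar point the surface absorbs S(1−A) and emits σT⁴ per unit area — no factor of 4, since only the local patch is in balance.
T = [9450 × 0.86 / 5.67×10⁻⁸]^(1/4) = (1.43×10¹¹)^(1/4) = 615 K.

T_ss ≈ 615 K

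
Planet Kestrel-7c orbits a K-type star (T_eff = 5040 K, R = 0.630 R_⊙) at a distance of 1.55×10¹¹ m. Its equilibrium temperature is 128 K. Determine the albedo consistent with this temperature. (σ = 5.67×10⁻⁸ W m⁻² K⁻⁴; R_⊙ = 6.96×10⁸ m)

A ≈ 0.79

R_⋆ = 0.630 × 6.96×10⁸ = 4.38×10⁸ m.
L = 4πR_⋆²σT_⋆⁴ = 4π(4.38×10⁸)² × 5.67×10⁻⁸ × (5040)⁴ = 8.84×10²⁵ W.
S = L/(4πd²) = 293 W m⁻².
From T_eq⁴ = S(1−A)/(4σ): 1−A = 4σT_eq⁴/S.
1−A = 4 × 5.67×10⁻⁸ × (128)⁴ / 293 = 0.208.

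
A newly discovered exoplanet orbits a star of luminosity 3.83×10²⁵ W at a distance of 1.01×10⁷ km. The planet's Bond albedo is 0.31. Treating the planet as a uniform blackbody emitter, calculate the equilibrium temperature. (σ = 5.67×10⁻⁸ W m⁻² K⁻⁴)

T_eq ≈ 549 K

d = 1.01×10⁷ km = 1.01×10¹⁰ m.
Flux: S = L/(4πd²) = 3.83×10²⁵/(4π×(1.01×10¹⁰)²) = 2.99×10⁴ W m⁻².
Energy balance: absorbed = emitted ⇒ πR²·S(1−A) = 4πR²·σT_eq⁴, so T_eq⁴ = S(1−A)/(4σ).
T_eq = [2.99×10⁴ × 0.69 / (4 × 5.67×10⁻⁸)]^(1/4) = (9.09×10¹⁰)^(1/4) = 549 K.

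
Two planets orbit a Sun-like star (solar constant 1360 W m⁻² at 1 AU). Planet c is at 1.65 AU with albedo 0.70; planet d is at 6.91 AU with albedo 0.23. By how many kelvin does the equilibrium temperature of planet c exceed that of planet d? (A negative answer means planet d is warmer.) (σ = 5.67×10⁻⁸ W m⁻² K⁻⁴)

T_eq = [S₀(1−A)/(4σd²)]^(1/4), so T ∝ (1−A)^(1/4) / √d.
T₁ = [1360×0.30/(4×5.67×10⁻⁸×1.65²)]^(1/4) = 160.33 K.
T₂ = [1360×0.77/(4×5.67×10⁻⁸×6.91²)]^(1/4) = 99.16 K.

ΔT ≈ 61.2 K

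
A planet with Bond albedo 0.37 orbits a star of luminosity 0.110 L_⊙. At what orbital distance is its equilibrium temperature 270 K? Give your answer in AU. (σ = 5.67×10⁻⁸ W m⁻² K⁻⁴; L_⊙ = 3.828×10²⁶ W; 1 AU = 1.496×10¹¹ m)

L = 0.110 × 3.828×10²⁶ = 4.21×10²⁵ W.
From T_eq⁴ = L(1−A)/(16πσd²): d = √[L(1−A)/(16πσT_eq⁴)].
d = √[4.21×10²⁵ × 0.63 / (16π × 5.67×10⁻⁸ × (270)⁴)] = 4.19×10¹⁰ m = 0.280 AU.

d ≈ 0.280 AU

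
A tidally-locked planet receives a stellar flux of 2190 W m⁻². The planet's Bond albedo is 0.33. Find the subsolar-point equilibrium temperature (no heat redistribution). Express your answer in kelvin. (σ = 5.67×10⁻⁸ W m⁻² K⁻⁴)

At the subsolar point the surface absorbs S(1−A) and emits σT⁴ per unit area — no factor of 4, since only the local patch is in balance.
T = [2190 × 0.67 / 5.67×10⁻⁸]^(1/4) = (2.59×10¹⁰)^(1/4) = 401 K.

T_ss ≈ 401 K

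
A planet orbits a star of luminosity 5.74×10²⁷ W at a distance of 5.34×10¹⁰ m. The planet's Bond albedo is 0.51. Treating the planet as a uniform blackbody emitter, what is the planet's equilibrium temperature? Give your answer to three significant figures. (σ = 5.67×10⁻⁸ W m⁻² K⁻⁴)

Flux: S = L/(4πd²) = 5.74×10²⁷/(4π×(5.34×10¹⁰)²) = 1.60×10⁵ W m⁻².
Energy balance: absorbed = emitted ⇒ πR²·S(1−A) = 4πR²·σT_eq⁴, so T_eq⁴ = S(1−A)/(4σ).
T_eq = [1.60×10⁵ × 0.49 / (4 × 5.67×10⁻⁸)]^(1/4) = (3.46×10¹¹)^(1/4) = 767 K.

T_eq ≈ 767 K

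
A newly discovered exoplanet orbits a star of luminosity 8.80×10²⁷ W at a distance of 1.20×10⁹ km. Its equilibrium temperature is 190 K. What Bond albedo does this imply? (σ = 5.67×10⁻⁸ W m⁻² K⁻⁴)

A ≈ 0.39

d = 1.20×10⁹ km = 1.20×10¹² m.
Flux: S = L/(4πd²) = 8.80×10²⁷/(4π×(1.20×10¹²)²) = 486 W m⁻².
From T_eq⁴ = S(1−A)/(4σ): 1−A = 4σT_eq⁴/S.
1−A = 4 × 5.67×10⁻⁸ × (190)⁴ / 486 = 0.608.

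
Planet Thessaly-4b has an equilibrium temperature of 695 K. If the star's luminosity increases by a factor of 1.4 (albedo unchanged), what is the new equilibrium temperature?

T_eq ∝ L^(1/4) · d^(−1/2).
T′ = 695 × 1.4^(1/4) = 756 K.

T_eq ≈ 756 K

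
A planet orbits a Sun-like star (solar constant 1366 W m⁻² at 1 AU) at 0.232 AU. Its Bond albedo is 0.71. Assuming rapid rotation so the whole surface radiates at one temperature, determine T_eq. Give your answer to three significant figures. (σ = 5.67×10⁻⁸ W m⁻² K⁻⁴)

Flux at 0.232 AU: S = 1366/0.232² = 2.54×10⁴ W m⁻².
Energy balance: absorbed = emitted ⇒ πR²·S(1−A) = 4πR²·σT_eq⁴, so T_eq⁴ = S(1−A)/(4σ).
T_eq = [2.54×10⁴ × 0.29 / (4 × 5.67×10⁻⁸)]^(1/4) = (3.25×10¹⁰)^(1/4) = 424 K.

T_eq ≈ 424 K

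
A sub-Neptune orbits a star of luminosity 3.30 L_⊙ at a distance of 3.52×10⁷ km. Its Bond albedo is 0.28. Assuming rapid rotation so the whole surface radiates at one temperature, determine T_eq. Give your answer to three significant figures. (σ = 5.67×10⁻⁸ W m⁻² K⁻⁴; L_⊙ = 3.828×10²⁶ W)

T_eq ≈ 712 K

d = 3.52×10⁷ km = 3.52×10¹⁰ m.
L = 3.30 × 3.828×10²⁶ = 1.26×10²⁷ W.
Flux: S = L/(4πd²) = 1.26×10²⁷/(4π×(3.52×10¹⁰)²) = 8.11×10⁴ W m⁻².
Energy balance: absorbed = emitted ⇒ πR²·S(1−A) = 4πR²·σT_eq⁴, so T_eq⁴ = S(1−A)/(4σ).
T_eq = [8.11×10⁴ × 0.72 / (4 × 5.67×10⁻⁸)]^(1/4) = (2.58×10¹¹)^(1/4) = 712 K.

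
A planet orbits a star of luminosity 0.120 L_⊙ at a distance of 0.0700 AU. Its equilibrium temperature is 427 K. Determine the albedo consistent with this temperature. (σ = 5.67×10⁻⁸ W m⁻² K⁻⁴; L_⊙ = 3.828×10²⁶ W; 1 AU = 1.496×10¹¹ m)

A ≈ 0.77

d = 0.0700 AU = 1.05×10¹⁰ m.
L = 0.120 × 3.828×10²⁶ = 4.59×10²⁵ W.
Flux: S = L/(4πd²) = 4.59×10²⁵/(4π×(1.05×10¹⁰)²) = 3.33×10⁴ W m⁻².
From T_eq⁴ = S(1−A)/(4σ): 1−A = 4σT_eq⁴/S.
1−A = 4 × 5.67×10⁻⁸ × (427)⁴ / 3.33×10⁴ = 0.226.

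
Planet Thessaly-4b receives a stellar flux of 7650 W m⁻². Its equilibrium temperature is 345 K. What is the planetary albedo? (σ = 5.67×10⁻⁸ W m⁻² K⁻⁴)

From T_eq⁴ = S(1−A)/(4σ): 1−A = 4σT_eq⁴/S.
1−A = 4 × 5.67×10⁻⁸ × (345)⁴ / 7650 = 0.420.

A ≈ 0.58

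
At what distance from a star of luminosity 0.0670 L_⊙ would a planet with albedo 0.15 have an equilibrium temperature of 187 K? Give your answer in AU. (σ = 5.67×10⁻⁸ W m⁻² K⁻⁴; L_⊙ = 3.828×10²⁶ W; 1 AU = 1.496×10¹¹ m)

L = 0.0670 × 3.828×10²⁶ = 2.56×10²⁵ W.
From T_eq⁴ = L(1−A)/(16πσd²): d = √[L(1−A)/(16πσT_eq⁴)].
d = √[2.56×10²⁵ × 0.85 / (16π × 5.67×10⁻⁸ × (187)⁴)] = 7.91×10¹⁰ m = 0.529 AU.

d ≈ 0.529 AU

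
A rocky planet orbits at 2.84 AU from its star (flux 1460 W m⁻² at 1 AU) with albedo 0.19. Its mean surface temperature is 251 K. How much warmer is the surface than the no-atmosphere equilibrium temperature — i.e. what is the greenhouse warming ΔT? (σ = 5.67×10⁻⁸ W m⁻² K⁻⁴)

ΔT ≈ 91.5 K

S = 1460/2.84² = 181.0 W m⁻².
T_eq = [S(1−A)/(4σ)]^(1/4) = [181.0×0.81/(4×5.67×10⁻⁸)]^(1/4) = 159.5 K.
ΔT = T_surf − T_eq = 251 − 159.5.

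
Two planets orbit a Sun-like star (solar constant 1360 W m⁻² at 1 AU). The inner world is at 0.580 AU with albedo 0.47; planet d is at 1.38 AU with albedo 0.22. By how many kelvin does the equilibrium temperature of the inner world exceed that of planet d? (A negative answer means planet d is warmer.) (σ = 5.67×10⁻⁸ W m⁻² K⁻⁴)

ΔT ≈ 89.1 K

T_eq = [S₀(1−A)/(4σd²)]^(1/4), so T ∝ (1−A)^(1/4) / √d.
T₁ = [1360×0.53/(4×5.67×10⁻⁸×0.580²)]^(1/4) = 311.77 K.
T₂ = [1360×0.78/(4×5.67×10⁻⁸×1.38²)]^(1/4) = 222.62 K.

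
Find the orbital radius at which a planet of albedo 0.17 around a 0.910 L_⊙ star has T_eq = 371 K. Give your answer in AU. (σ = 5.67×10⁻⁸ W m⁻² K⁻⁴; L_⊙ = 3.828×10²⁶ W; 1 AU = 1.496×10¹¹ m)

L = 0.910 × 3.828×10²⁶ = 3.48×10²⁶ W.
From T_eq⁴ = L(1−A)/(16πσd²): d = √[L(1−A)/(16πσT_eq⁴)].
d = √[3.48×10²⁶ × 0.83 / (16π × 5.67×10⁻⁸ × (371)⁴)] = 7.32×10¹⁰ m = 0.489 AU.

d ≈ 0.489 AU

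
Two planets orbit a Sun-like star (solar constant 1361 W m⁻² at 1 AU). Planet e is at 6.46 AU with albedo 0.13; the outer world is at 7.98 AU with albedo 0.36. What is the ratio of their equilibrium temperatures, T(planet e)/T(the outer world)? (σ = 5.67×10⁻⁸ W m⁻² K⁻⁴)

T₁/T₂ ≈ 1.200

T_eq = [S₀(1−A)/(4σd²)]^(1/4), so T ∝ (1−A)^(1/4) / √d.
T₁ = [1361×0.87/(4×5.67×10⁻⁸×6.46²)]^(1/4) = 105.76 K.
T₂ = [1361×0.64/(4×5.67×10⁻⁸×7.98²)]^(1/4) = 88.12 K.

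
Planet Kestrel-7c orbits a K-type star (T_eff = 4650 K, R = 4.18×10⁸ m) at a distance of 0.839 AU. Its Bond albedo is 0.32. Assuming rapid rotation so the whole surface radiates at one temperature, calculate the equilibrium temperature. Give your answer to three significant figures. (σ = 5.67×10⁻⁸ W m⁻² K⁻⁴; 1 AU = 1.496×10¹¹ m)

T_eq ≈ 172 K

d = 0.839 AU = 1.26×10¹¹ m.
L = 4πR_⋆²σT_⋆⁴ = 4π(4.18×10⁸)² × 5.67×10⁻⁸ × (4650)⁴ = 5.82×10²⁵ W.
S = L/(4πd²) = 294 W m⁻².
Energy balance: absorbed = emitted ⇒ πR²·S(1−A) = 4πR²·σT_eq⁴, so T_eq⁴ = S(1−A)/(4σ).
T_eq = [294 × 0.68 / (4 × 5.67×10⁻⁸)]^(1/4) = (8.82×10⁸)^(1/4) = 172 K.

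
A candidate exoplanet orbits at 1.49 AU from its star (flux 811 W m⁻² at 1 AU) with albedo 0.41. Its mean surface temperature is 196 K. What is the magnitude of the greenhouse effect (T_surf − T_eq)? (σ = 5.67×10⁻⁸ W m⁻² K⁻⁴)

ΔT ≈ 20.4 K

S = 811/1.49² = 365.3 W m⁻².
T_eq = [S(1−A)/(4σ)]^(1/4) = [365.3×0.59/(4×5.67×10⁻⁸)]^(1/4) = 175.6 K.
ΔT = T_surf − T_eq = 196 − 175.6.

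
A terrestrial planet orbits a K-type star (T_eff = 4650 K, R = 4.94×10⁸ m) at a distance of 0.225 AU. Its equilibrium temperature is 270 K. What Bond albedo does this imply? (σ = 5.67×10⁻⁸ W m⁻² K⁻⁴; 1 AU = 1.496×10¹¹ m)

d = 0.225 AU = 3.37×10¹⁰ m.
L = 4πR_⋆²σT_⋆⁴ = 4π(4.94×10⁸)² × 5.67×10⁻⁸ × (4650)⁴ = 8.13×10²⁵ W.
S = L/(4πd²) = 5710 W m⁻².
From T_eq⁴ = S(1−A)/(4σ): 1−A = 4σT_eq⁴/S.
1−A = 4 × 5.67×10⁻⁸ × (270)⁴ / 5710 = 0.211.

A ≈ 0.79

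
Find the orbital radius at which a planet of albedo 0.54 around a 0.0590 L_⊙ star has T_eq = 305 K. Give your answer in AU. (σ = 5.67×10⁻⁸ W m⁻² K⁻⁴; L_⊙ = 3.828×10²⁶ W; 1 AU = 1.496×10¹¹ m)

d ≈ 0.137 AU

L = 0.0590 × 3.828×10²⁶ = 2.26×10²⁵ W.
From T_eq⁴ = L(1−A)/(16πσd²): d = √[L(1−A)/(16πσT_eq⁴)].
d = √[2.26×10²⁵ × 0.46 / (16π × 5.67×10⁻⁸ × (305)⁴)] = 2.05×10¹⁰ m = 0.137 AU.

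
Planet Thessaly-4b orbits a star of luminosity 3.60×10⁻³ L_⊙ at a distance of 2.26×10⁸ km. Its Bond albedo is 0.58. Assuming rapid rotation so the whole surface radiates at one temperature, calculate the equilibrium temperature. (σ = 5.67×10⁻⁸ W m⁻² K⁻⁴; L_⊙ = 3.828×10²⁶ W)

T_eq ≈ 44.7 K

d = 2.26×10⁸ km = 2.26×10¹¹ m.
L = 3.60×10⁻³ × 3.828×10²⁶ = 1.38×10²⁴ W.
Flux: S = L/(4πd²) = 1.38×10²⁴/(4π×(2.26×10¹¹)²) = 2.15 W m⁻².
Energy balance: absorbed = emitted ⇒ πR²·S(1−A) = 4πR²·σT_eq⁴, so T_eq⁴ = S(1−A)/(4σ).
T_eq = [2.15 × 0.42 / (4 × 5.67×10⁻⁸)]^(1/4) = (3.98×10⁶)^(1/4) = 44.7 K.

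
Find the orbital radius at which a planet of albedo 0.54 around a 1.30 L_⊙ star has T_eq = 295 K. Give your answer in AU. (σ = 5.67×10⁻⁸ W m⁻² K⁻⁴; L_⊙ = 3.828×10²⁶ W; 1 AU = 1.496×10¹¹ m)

L = 1.30 × 3.828×10²⁶ = 4.98×10²⁶ W.
From T_eq⁴ = L(1−A)/(16πσd²): d = √[L(1−A)/(16πσT_eq⁴)].
d = √[4.98×10²⁶ × 0.46 / (16π × 5.67×10⁻⁸ × (295)⁴)] = 1.03×10¹¹ m = 0.688 AU.

d ≈ 0.688 AU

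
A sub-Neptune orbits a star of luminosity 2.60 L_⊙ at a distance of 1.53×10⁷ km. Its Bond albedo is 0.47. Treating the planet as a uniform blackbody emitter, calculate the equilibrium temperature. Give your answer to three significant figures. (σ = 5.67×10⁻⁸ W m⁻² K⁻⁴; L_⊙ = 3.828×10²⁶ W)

T_eq ≈ 943 K

d = 1.53×10⁷ km = 1.53×10¹⁰ m.
L = 2.60 × 3.828×10²⁶ = 9.95×10²⁶ W.
Flux: S = L/(4πd²) = 9.95×10²⁶/(4π×(1.53×10¹⁰)²) = 3.38×10⁵ W m⁻².
Energy balance: absorbed = emitted ⇒ πR²·S(1−A) = 4πR²·σT_eq⁴, so T_eq⁴ = S(1−A)/(4σ).
T_eq = [3.38×10⁵ × 0.53 / (4 × 5.67×10⁻⁸)]^(1/4) = (7.91×10¹¹)^(1/4) = 943 K.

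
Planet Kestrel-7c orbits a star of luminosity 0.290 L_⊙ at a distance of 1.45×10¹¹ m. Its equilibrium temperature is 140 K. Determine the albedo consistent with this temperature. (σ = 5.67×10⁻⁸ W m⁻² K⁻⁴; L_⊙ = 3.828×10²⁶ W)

A ≈ 0.79

L = 0.290 × 3.828×10²⁶ = 1.11×10²⁶ W.
Flux: S = L/(4πd²) = 1.11×10²⁶/(4π×(1.45×10¹¹)²) = 420 W m⁻².
From T_eq⁴ = S(1−A)/(4σ): 1−A = 4σT_eq⁴/S.
1−A = 4 × 5.67×10⁻⁸ × (140)⁴ / 420 = 0.207.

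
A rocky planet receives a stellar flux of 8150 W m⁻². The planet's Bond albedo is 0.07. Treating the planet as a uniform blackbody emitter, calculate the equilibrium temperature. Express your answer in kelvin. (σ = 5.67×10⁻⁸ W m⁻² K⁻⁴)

Energy balance: absorbed = emitted ⇒ πR²·S(1−A) = 4πR²·σT_eq⁴, so T_eq⁴ = S(1−A)/(4σ).
T_eq = [8150 × 0.93 / (4 × 5.67×10⁻⁸)]^(1/4) = (3.34×10¹⁰)^(1/4) = 428 K.

T_eq ≈ 428 K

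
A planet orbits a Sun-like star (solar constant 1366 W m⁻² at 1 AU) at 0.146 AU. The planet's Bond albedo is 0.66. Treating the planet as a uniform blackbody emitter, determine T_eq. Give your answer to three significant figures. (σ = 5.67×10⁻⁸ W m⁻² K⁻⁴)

Flux at 0.146 AU: S = 1366/0.146² = 6.41×10⁴ W m⁻².
Energy balance: absorbed = emitted ⇒ πR²·S(1−A) = 4πR²·σT_eq⁴, so T_eq⁴ = S(1−A)/(4σ).
T_eq = [6.41×10⁴ × 0.34 / (4 × 5.67×10⁻⁸)]^(1/4) = (9.61×10¹⁰)^(1/4) = 557 K.

T_eq ≈ 557 K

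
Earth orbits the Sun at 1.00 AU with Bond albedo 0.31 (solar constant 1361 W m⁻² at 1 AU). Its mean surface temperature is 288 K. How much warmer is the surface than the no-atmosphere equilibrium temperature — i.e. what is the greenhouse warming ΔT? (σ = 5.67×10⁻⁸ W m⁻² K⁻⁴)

ΔT ≈ 34.3 K

S = 1361/1.00² = 1361 W m⁻².
T_eq = [S(1−A)/(4σ)]^(1/4) = [1361×0.69/(4×5.67×10⁻⁸)]^(1/4) = 253.7 K.
ΔT = T_surf − T_eq = 288 − 253.7.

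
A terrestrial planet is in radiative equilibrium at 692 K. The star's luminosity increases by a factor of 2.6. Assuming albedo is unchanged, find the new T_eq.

T_eq ∝ L^(1/4) · d^(−1/2).
T′ = 692 × 2.6^(1/4) = 879 K.

T_eq ≈ 879 K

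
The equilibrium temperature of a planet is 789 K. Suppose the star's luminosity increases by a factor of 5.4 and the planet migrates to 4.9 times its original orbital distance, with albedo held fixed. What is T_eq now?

T_eq ∝ L^(1/4) · d^(−1/2).
T′ = 789 × 5.4^(1/4) / 4.9^(1/2) = 543 K.

T_eq ≈ 543 K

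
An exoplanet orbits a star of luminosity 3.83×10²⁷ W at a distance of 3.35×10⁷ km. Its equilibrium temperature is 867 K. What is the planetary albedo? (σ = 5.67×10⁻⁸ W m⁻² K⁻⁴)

A ≈ 0.53

d = 3.35×10⁷ km = 3.35×10¹⁰ m.
Flux: S = L/(4πd²) = 3.83×10²⁷/(4π×(3.35×10¹⁰)²) = 2.72×10⁵ W m⁻².
From T_eq⁴ = S(1−A)/(4σ): 1−A = 4σT_eq⁴/S.
1−A = 4 × 5.67×10⁻⁸ × (867)⁴ / 2.72×10⁵ = 0.472.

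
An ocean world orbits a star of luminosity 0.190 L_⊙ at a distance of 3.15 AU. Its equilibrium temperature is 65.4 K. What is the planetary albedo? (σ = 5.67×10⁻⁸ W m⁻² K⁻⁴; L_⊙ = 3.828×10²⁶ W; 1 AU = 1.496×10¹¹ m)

A ≈ 0.84

d = 3.15 AU = 4.71×10¹¹ m.
L = 0.190 × 3.828×10²⁶ = 7.27×10²⁵ W.
Flux: S = L/(4πd²) = 7.27×10²⁵/(4π×(4.71×10¹¹)²) = 26.1 W m⁻².
From T_eq⁴ = S(1−A)/(4σ): 1−A = 4σT_eq⁴/S.
1−A = 4 × 5.67×10⁻⁸ × (65.4)⁴ / 26.1 = 0.159.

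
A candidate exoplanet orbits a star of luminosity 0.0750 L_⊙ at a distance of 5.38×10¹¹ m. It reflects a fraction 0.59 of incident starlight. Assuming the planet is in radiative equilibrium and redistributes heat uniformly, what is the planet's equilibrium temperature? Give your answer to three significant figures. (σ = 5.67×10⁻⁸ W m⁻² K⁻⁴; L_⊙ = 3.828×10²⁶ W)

T_eq ≈ 61.5 K

L = 0.0750 × 3.828×10²⁶ = 2.87×10²⁵ W.
Flux: S = L/(4πd²) = 2.87×10²⁵/(4π×(5.38×10¹¹)²) = 7.89 W m⁻².
Energy balance: absorbed = emitted ⇒ πR²·S(1−A) = 4πR²·σT_eq⁴, so T_eq⁴ = S(1−A)/(4σ).
T_eq = [7.89 × 0.41 / (4 × 5.67×10⁻⁸)]^(1/4) = (1.43×10⁷)^(1/4) = 61.5 K.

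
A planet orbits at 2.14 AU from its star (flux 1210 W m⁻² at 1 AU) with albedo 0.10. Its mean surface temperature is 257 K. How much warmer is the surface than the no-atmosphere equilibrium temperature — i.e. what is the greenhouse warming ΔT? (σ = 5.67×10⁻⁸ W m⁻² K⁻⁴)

ΔT ≈ 77.1 K

S = 1210/2.14² = 264.2 W m⁻².
T_eq = [S(1−A)/(4σ)]^(1/4) = [264.2×0.90/(4×5.67×10⁻⁸)]^(1/4) = 179.9 K.
ΔT = T_surf − T_eq = 257 − 179.9.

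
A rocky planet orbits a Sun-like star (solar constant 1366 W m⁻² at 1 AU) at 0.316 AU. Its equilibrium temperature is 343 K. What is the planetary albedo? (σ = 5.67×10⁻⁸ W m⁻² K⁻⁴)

Flux at 0.316 AU: S = 1366/0.316² = 1.37×10⁴ W m⁻².
From T_eq⁴ = S(1−A)/(4σ): 1−A = 4σT_eq⁴/S.
1−A = 4 × 5.67×10⁻⁸ × (343)⁴ / 1.37×10⁴ = 0.229.

A ≈ 0.77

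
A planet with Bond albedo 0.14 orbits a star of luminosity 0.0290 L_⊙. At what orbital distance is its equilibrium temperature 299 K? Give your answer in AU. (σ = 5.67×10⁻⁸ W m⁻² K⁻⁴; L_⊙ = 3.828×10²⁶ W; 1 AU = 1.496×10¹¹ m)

d ≈ 0.137 AU

L = 0.0290 × 3.828×10²⁶ = 1.11×10²⁵ W.
From T_eq⁴ = L(1−A)/(16πσd²): d = √[L(1−A)/(16πσT_eq⁴)].
d = √[1.11×10²⁵ × 0.86 / (16π × 5.67×10⁻⁸ × (299)⁴)] = 2.05×10¹⁰ m = 0.137 AU.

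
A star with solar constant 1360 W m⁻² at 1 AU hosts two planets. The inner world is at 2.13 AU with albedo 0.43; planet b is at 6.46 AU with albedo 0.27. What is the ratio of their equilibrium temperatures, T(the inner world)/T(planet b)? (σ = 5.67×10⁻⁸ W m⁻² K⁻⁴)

T₁/T₂ ≈ 1.637

T_eq = [S₀(1−A)/(4σd²)]^(1/4), so T ∝ (1−A)^(1/4) / √d.
T₁ = [1360×0.57/(4×5.67×10⁻⁸×2.13²)]^(1/4) = 165.67 K.
T₂ = [1360×0.73/(4×5.67×10⁻⁸×6.46²)]^(1/4) = 101.20 K.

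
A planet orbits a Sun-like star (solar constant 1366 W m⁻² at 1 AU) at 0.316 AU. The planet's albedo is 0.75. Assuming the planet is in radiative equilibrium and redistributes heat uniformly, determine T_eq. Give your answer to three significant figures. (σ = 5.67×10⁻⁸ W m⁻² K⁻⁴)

T_eq ≈ 350 K

Flux at 0.316 AU: S = 1366/0.316² = 1.37×10⁴ W m⁻².
Energy balance: absorbed = emitted ⇒ πR²·S(1−A) = 4πR²·σT_eq⁴, so T_eq⁴ = S(1−A)/(4σ).
T_eq = [1.37×10⁴ × 0.25 / (4 × 5.67×10⁻⁸)]^(1/4) = (1.51×10¹⁰)^(1/4) = 350 K.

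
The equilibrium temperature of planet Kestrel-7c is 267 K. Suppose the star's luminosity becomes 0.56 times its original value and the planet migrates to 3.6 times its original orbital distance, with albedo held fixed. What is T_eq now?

T_eq ≈ 122 K

T_eq ∝ L^(1/4) · d^(−1/2).
T′ = 267 × 0.56^(1/4) / 3.6^(1/2) = 122 K.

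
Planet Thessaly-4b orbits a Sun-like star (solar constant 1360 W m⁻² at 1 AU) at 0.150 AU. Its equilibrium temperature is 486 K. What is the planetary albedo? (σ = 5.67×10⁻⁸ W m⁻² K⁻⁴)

Flux at 0.150 AU: S = 1360/0.150² = 6.04×10⁴ W m⁻².
From T_eq⁴ = S(1−A)/(4σ): 1−A = 4σT_eq⁴/S.
1−A = 4 × 5.67×10⁻⁸ × (486)⁴ / 6.04×10⁴ = 0.209.

A ≈ 0.79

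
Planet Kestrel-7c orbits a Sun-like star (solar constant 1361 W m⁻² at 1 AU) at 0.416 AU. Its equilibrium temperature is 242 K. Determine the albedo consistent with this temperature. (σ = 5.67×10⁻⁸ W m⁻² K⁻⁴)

Flux at 0.416 AU: S = 1361/0.416² = 7860 W m⁻².
From T_eq⁴ = S(1−A)/(4σ): 1−A = 4σT_eq⁴/S.
1−A = 4 × 5.67×10⁻⁸ × (242)⁴ / 7860 = 0.099.

A ≈ 0.90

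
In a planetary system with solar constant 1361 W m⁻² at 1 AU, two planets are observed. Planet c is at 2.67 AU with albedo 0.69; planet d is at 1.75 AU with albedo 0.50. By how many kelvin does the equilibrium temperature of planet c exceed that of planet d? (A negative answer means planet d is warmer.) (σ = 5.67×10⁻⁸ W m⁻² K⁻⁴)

T_eq = [S₀(1−A)/(4σd²)]^(1/4), so T ∝ (1−A)^(1/4) / √d.
T₁ = [1361×0.31/(4×5.67×10⁻⁸×2.67²)]^(1/4) = 127.10 K.
T₂ = [1361×0.50/(4×5.67×10⁻⁸×1.75²)]^(1/4) = 176.92 K.

ΔT ≈ -49.8 K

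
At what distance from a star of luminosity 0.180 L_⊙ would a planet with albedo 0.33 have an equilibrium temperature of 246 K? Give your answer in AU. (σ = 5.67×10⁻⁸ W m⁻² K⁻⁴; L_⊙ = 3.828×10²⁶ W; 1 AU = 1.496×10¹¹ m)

d ≈ 0.445 AU

L = 0.180 × 3.828×10²⁶ = 6.89×10²⁵ W.
From T_eq⁴ = L(1−A)/(16πσd²): d = √[L(1−A)/(16πσT_eq⁴)].
d = √[6.89×10²⁵ × 0.67 / (16π × 5.67×10⁻⁸ × (246)⁴)] = 6.65×10¹⁰ m = 0.445 AU.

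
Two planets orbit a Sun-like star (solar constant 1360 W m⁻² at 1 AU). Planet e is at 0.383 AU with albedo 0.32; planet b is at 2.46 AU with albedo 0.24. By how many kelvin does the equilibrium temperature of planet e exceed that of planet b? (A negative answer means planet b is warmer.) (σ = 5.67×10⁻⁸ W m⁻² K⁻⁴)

ΔT ≈ 242.7 K

T_eq = [S₀(1−A)/(4σd²)]^(1/4), so T ∝ (1−A)^(1/4) / √d.
T₁ = [1360×0.68/(4×5.67×10⁻⁸×0.383²)]^(1/4) = 408.32 K.
T₂ = [1360×0.76/(4×5.67×10⁻⁸×2.46²)]^(1/4) = 165.66 K.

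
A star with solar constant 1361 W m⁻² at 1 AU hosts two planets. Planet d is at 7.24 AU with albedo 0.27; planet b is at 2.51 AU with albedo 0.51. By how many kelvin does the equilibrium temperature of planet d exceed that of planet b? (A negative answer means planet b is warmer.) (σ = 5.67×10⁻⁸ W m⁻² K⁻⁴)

T_eq = [S₀(1−A)/(4σd²)]^(1/4), so T ∝ (1−A)^(1/4) / √d.
T₁ = [1361×0.73/(4×5.67×10⁻⁸×7.24²)]^(1/4) = 95.61 K.
T₂ = [1361×0.49/(4×5.67×10⁻⁸×2.51²)]^(1/4) = 146.98 K.

ΔT ≈ -51.4 K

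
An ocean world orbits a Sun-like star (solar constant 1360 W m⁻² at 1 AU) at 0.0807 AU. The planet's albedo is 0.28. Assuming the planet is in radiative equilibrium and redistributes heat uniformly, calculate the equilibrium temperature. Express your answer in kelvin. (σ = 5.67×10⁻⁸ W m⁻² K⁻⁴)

T_eq ≈ 902 K

Flux at 0.0807 AU: S = 1360/0.0807² = 2.09×10⁵ W m⁻².
Energy balance: absorbed = emitted ⇒ πR²·S(1−A) = 4πR²·σT_eq⁴, so T_eq⁴ = S(1−A)/(4σ).
T_eq = [2.09×10⁵ × 0.72 / (4 × 5.67×10⁻⁸)]^(1/4) = (6.63×10¹¹)^(1/4) = 902 K.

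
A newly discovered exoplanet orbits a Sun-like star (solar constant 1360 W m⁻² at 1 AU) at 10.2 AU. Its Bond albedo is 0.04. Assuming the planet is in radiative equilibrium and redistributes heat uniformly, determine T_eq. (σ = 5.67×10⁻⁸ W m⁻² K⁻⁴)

Flux at 10.2 AU: S = 1360/10.2² = 13.1 W m⁻².
Energy balance: absorbed = emitted ⇒ πR²·S(1−A) = 4πR²·σT_eq⁴, so T_eq⁴ = S(1−A)/(4σ).
T_eq = [13.1 × 0.96 / (4 × 5.67×10⁻⁸)]^(1/4) = (5.53×10⁷)^(1/4) = 86.2 K.

T_eq ≈ 86.2 K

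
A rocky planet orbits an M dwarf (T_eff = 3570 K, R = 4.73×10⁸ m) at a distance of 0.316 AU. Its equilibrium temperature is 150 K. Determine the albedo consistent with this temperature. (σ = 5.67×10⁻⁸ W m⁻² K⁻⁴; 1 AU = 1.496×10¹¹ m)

A ≈ 0.88

d = 0.316 AU = 4.73×10¹⁰ m.
L = 4πR_⋆²σT_⋆⁴ = 4π(4.73×10⁸)² × 5.67×10⁻⁸ × (3570)⁴ = 2.59×10²⁵ W.
S = L/(4πd²) = 922 W m⁻².
From T_eq⁴ = S(1−A)/(4σ): 1−A = 4σT_eq⁴/S.
1−A = 4 × 5.67×10⁻⁸ × (150)⁴ / 922 = 0.125.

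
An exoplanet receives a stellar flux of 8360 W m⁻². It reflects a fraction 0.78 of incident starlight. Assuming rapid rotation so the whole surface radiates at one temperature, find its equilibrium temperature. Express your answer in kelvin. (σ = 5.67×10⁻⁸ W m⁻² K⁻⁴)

Energy balance: absorbed = emitted ⇒ πR²·S(1−A) = 4πR²·σT_eq⁴, so T_eq⁴ = S(1−A)/(4σ).
T_eq = [8360 × 0.22 / (4 × 5.67×10⁻⁸)]^(1/4) = (8.11×10⁹)^(1/4) = 300 K.

T_eq ≈ 300 K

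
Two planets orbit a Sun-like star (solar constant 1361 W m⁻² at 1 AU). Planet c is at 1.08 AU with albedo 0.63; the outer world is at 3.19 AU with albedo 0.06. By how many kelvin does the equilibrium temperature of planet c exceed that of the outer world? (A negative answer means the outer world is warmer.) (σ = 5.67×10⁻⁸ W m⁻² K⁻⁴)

T_eq = [S₀(1−A)/(4σd²)]^(1/4), so T ∝ (1−A)^(1/4) / √d.
T₁ = [1361×0.37/(4×5.67×10⁻⁸×1.08²)]^(1/4) = 208.88 K.
T₂ = [1361×0.94/(4×5.67×10⁻⁸×3.19²)]^(1/4) = 153.44 K.

ΔT ≈ 55.4 K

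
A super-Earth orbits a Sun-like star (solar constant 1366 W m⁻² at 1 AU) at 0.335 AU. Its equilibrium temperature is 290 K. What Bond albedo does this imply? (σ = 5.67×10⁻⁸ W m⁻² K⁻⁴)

Flux at 0.335 AU: S = 1366/0.335² = 1.22×10⁴ W m⁻².
From T_eq⁴ = S(1−A)/(4σ): 1−A = 4σT_eq⁴/S.
1−A = 4 × 5.67×10⁻⁸ × (290)⁴ / 1.22×10⁴ = 0.132.

A ≈ 0.87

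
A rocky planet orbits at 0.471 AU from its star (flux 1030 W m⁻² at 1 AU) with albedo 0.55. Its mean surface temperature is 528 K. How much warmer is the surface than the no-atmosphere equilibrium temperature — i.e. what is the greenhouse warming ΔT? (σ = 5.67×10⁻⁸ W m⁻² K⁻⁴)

S = 1030/0.471² = 4643 W m⁻².
T_eq = [S(1−A)/(4σ)]^(1/4) = [4643×0.45/(4×5.67×10⁻⁸)]^(1/4) = 309.8 K.
ΔT = T_surf − T_eq = 528 − 309.8.

ΔT ≈ 218.2 K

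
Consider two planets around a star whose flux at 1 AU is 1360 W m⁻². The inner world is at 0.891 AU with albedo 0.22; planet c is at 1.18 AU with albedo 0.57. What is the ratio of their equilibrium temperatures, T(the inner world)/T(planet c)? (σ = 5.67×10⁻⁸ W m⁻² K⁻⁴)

T_eq = [S₀(1−A)/(4σd²)]^(1/4), so T ∝ (1−A)^(1/4) / √d.
T₁ = [1360×0.78/(4×5.67×10⁻⁸×0.891²)]^(1/4) = 277.05 K.
T₂ = [1360×0.43/(4×5.67×10⁻⁸×1.18²)]^(1/4) = 207.44 K.

T₁/T₂ ≈ 1.336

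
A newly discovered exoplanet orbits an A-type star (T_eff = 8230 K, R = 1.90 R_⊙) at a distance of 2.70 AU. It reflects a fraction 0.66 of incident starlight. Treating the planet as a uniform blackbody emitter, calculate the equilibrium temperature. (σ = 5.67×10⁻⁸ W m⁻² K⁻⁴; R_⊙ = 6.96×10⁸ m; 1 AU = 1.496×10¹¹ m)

R_⋆ = 1.90 × 6.96×10⁸ = 1.32×10⁹ m.
d = 2.70 AU = 4.04×10¹¹ m.
L = 4πR_⋆²σT_⋆⁴ = 4π(1.32×10⁹)² × 5.67×10⁻⁸ × (8230)⁴ = 5.72×10²⁷ W.
S = L/(4πd²) = 2790 W m⁻².
Energy balance: absorbed = emitted ⇒ πR²·S(1−A) = 4πR²·σT_eq⁴, so T_eq⁴ = S(1−A)/(4σ).
T_eq = [2790 × 0.34 / (4 × 5.67×10⁻⁸)]^(1/4) = (4.18×10⁹)^(1/4) = 254 K.

T_eq ≈ 254 K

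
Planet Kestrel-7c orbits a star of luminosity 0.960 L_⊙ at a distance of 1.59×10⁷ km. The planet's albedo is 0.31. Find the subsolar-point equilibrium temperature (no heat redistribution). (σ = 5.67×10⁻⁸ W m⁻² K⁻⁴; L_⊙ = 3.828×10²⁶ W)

T_ss ≈ 1090 K

d = 1.59×10⁷ km = 1.59×10¹⁰ m.
L = 0.960 × 3.828×10²⁶ = 3.67×10²⁶ W.
Flux: S = L/(4πd²) = 3.67×10²⁶/(4π×(1.59×10¹⁰)²) = 1.16×10⁵ W m⁻².
At the subsolar point the surface absorbs S(1−A) and emits σT⁴ per unit area — no factor of 4, since only the local patch is in balance.
T = [1.16×10⁵ × 0.69 / 5.67×10⁻⁸]^(1/4) = (1.41×10¹²)^(1/4) = 1090 K.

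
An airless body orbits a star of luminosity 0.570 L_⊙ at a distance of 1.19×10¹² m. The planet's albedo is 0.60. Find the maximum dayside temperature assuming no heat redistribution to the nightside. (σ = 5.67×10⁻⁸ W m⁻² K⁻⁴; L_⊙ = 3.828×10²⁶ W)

T_ss ≈ 96.4 K

L = 0.570 × 3.828×10²⁶ = 2.18×10²⁶ W.
Flux: S = L/(4πd²) = 2.18×10²⁶/(4π×(1.19×10¹²)²) = 12.3 W m⁻².
With no redistribution each surface element balances locally: S(1−A) = σT⁴.
T = [12.3 × 0.40 / 5.67×10⁻⁸]^(1/4) = (8.65×10⁷)^(1/4) = 96.4 K.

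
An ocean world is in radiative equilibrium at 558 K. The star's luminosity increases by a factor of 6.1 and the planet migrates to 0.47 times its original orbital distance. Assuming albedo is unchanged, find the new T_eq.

T_eq ∝ L^(1/4) · d^(−1/2).
T′ = 558 × 6.1^(1/4) / 0.47^(1/2) = 1280 K.

T_eq ≈ 1280 K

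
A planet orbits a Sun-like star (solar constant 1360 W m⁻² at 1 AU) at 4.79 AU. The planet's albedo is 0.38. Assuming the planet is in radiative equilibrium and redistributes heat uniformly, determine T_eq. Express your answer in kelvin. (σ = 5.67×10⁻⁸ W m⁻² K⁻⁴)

Flux at 4.79 AU: S = 1360/4.79² = 59.3 W m⁻².
Energy balance: absorbed = emitted ⇒ πR²·S(1−A) = 4πR²·σT_eq⁴, so T_eq⁴ = S(1−A)/(4σ).
T_eq = [59.3 × 0.62 / (4 × 5.67×10⁻⁸)]^(1/4) = (1.62×10⁸)^(1/4) = 113 K.

T_eq ≈ 113 K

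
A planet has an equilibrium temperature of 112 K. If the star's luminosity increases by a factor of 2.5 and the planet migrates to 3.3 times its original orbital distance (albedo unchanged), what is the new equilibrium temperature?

T_eq ≈ 77.5 K

T_eq ∝ L^(1/4) · d^(−1/2).
T′ = 112 × 2.5^(1/4) / 3.3^(1/2) = 77.5 K.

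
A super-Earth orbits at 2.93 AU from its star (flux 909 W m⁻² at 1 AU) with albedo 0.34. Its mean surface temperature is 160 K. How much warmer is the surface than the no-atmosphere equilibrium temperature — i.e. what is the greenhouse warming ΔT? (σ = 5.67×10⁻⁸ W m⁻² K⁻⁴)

ΔT ≈ 27.5 K

S = 909/2.93² = 105.9 W m⁻².
T_eq = [S(1−A)/(4σ)]^(1/4) = [105.9×0.66/(4×5.67×10⁻⁸)]^(1/4) = 132.5 K.
ΔT = T_surf − T_eq = 160 − 132.5.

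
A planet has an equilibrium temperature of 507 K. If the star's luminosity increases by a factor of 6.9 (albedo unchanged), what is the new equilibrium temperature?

T_eq ∝ L^(1/4) · d^(−1/2).
T′ = 507 × 6.9^(1/4) = 822 K.

T_eq ≈ 822 K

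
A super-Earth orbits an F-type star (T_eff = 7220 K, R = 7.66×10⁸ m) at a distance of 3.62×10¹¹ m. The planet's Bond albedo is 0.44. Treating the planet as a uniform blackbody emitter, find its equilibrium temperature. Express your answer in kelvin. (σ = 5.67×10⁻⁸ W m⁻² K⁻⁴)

L = 4πR_⋆²σT_⋆⁴ = 4π(7.66×10⁸)² × 5.67×10⁻⁸ × (7220)⁴ = 1.14×10²⁷ W.
S = L/(4πd²) = 690 W m⁻².
Energy balance: absorbed = emitted ⇒ πR²·S(1−A) = 4πR²·σT_eq⁴, so T_eq⁴ = S(1−A)/(4σ).
T_eq = [690 × 0.56 / (4 × 5.67×10⁻⁸)]^(1/4) = (1.70×10⁹)^(1/4) = 203 K.

T_eq ≈ 203 K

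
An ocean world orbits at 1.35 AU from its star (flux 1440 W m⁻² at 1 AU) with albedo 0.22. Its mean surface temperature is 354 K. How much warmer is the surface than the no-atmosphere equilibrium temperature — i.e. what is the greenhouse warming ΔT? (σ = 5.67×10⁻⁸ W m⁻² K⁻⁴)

S = 1440/1.35² = 790.1 W m⁻².
T_eq = [S(1−A)/(4σ)]^(1/4) = [790.1×0.78/(4×5.67×10⁻⁸)]^(1/4) = 228.3 K.
ΔT = T_surf − T_eq = 354 − 228.3.

ΔT ≈ 125.7 K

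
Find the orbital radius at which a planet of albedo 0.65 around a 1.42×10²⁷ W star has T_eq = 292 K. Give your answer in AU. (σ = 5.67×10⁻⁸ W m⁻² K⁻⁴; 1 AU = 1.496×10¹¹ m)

From T_eq⁴ = L(1−A)/(16πσd²): d = √[L(1−A)/(16πσT_eq⁴)].
d = √[1.42×10²⁷ × 0.35 / (16π × 5.67×10⁻⁸ × (292)⁴)] = 1.55×10¹¹ m = 1.04 AU.

d ≈ 1.04 AU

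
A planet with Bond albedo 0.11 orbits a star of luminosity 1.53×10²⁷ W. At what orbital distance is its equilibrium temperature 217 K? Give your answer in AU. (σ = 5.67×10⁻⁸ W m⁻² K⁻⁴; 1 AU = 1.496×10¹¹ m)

From T_eq⁴ = L(1−A)/(16πσd²): d = √[L(1−A)/(16πσT_eq⁴)].
d = √[1.53×10²⁷ × 0.89 / (16π × 5.67×10⁻⁸ × (217)⁴)] = 4.64×10¹¹ m = 3.10 AU.

d ≈ 3.10 AU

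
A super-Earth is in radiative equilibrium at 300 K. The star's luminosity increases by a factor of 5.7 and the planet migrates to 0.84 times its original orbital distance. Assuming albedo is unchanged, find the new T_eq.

T_eq ∝ L^(1/4) · d^(−1/2).
T′ = 300 × 5.7^(1/4) / 0.84^(1/2) = 506 K.

T_eq ≈ 506 K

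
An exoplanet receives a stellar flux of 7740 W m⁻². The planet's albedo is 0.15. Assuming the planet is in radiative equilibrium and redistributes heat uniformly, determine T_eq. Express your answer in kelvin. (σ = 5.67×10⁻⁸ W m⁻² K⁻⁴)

Energy balance: absorbed = emitted ⇒ πR²·S(1−A) = 4πR²·σT_eq⁴, so T_eq⁴ = S(1−A)/(4σ).
T_eq = [7740 × 0.85 / (4 × 5.67×10⁻⁸)]^(1/4) = (2.90×10¹⁰)^(1/4) = 413 K.

T_eq ≈ 413 K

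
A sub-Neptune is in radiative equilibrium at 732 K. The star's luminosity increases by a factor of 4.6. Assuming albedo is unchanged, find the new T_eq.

T_eq ∝ L^(1/4) · d^(−1/2).
T′ = 732 × 4.6^(1/4) = 1070 K.

T_eq ≈ 1070 K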